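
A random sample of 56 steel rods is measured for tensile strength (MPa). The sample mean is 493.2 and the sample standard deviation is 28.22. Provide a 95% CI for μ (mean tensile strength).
(485.64, 500.76)

t-interval (σ unknown):
df = n - 1 = 55
t* = 2.004 for 95% confidence

Margin of error = t* · s/√n = 2.004 · 28.22/√56 = 7.56

CI: (485.64, 500.76)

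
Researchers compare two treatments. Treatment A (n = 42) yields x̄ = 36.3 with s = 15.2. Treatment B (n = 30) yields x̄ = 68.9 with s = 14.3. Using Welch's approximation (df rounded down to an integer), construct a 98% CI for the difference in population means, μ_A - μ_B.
(-40.97, -24.23)

Difference: x̄₁ - x̄₂ = -32.60
SE = √(s₁²/n₁ + s₂²/n₂) = √(15.2²/42 + 14.3²/30) = 3.5096
df = 64.83 → 64 (Welch–Satterthwaite, rounded down)
t* = 2.386

CI: -32.60 ± 2.386 · 3.5096 = -32.60 ± 8.37 = (-40.97, -24.23)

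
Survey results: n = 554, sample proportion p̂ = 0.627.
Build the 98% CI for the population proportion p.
(0.579, 0.675)

Proportion CI:
SE = √(p̂(1-p̂)/n) = √(0.627 · 0.373 / 554) = 0.02055

z* = 2.326
Margin = z* · SE = 2.326 · 0.02055 = 0.0478

CI: 0.627 ± 0.0478 = (0.579, 0.675)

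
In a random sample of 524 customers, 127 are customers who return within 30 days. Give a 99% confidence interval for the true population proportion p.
(0.194, 0.291)

Proportion CI:
p̂ = 127/524 = 0.24237
SE = √(p̂(1-p̂)/n) = √(0.24237 · 0.75763 / 524) = 0.01872

z* = 2.576
Margin = z* · SE = 2.576 · 0.01872 = 0.0482

CI: 0.24237 ± 0.0482 = (0.194, 0.291)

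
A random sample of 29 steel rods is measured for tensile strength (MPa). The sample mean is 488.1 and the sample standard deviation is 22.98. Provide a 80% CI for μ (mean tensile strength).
(482.50, 493.70)

t-interval (σ unknown):
df = n - 1 = 28
t* = 1.313 for 80% confidence

Margin of error = t* · s/√n = 1.313 · 22.98/√29 = 5.60

CI: (482.50, 493.70)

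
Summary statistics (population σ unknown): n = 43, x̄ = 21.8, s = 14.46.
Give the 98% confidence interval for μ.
(16.47, 27.13)

t-interval (σ unknown):
df = n - 1 = 42
t* = 2.418 for 98% confidence

Margin of error = t* · s/√n = 2.418 · 14.46/√43 = 5.33

CI: (16.47, 27.13)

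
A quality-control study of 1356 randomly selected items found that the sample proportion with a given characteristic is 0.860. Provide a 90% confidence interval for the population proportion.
(0.844, 0.876)

Proportion CI:
SE = √(p̂(1-p̂)/n) = √(0.860 · 0.140 / 1356) = 0.00942

z* = 1.645
Margin = z* · SE = 1.645 · 0.00942 = 0.0155

CI: 0.860 ± 0.0155 = (0.844, 0.876)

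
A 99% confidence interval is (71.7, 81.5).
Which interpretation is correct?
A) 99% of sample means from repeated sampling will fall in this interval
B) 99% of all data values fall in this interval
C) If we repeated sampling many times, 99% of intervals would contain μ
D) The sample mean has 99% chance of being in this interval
C

A) Wrong — coverage applies to intervals containing μ, not to future x̄ values.
B) Wrong — a CI is about the parameter μ, not individual data values.
C) Correct — this is the frequentist long-run coverage interpretation.
D) Wrong — x̄ is observed and sits in the interval by construction.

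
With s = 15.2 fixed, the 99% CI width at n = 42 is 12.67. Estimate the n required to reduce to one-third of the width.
n ≈ 378

CI width ∝ 1/√n
To reduce width by factor 3, need √n to grow by 3 → need 3² = 9 times as many samples.

Current: n = 42, width = 12.67
New: n = 378, width ≈ 4.05

Width reduced by factor of 12.67/4.05 = 3.13.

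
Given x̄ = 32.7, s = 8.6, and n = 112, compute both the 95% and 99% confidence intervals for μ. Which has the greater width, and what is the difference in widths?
99% CI is wider by 1.04

df = 111
95% CI: t* = 1.982, (31.09, 34.31), width = 2 · t* · s/√n = 3.22
99% CI: t* = 2.621, (30.57, 34.83), width = 2 · t* · s/√n = 4.26

The 99% CI is wider by 4.26 - 3.22 = 1.04.
Higher confidence requires a wider interval.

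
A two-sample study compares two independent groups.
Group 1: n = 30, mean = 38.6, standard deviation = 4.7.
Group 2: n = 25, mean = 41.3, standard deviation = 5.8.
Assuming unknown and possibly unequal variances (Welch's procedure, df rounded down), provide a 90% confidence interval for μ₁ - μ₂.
(-5.12, -0.28)

Difference: x̄₁ - x̄₂ = -2.70
SE = √(s₁²/n₁ + s₂²/n₂) = √(4.7²/30 + 5.8²/25) = 1.4429
df = 46.04 → 46 (Welch–Satterthwaite, rounded down)
t* = 1.679

CI: -2.70 ± 1.679 · 1.4429 = -2.70 ± 2.42 = (-5.12, -0.28)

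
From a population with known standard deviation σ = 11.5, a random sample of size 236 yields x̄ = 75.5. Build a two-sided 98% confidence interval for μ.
(73.76, 77.24)

z-interval (σ known):
z* = 2.326 for 98% confidence

Margin of error = z* · σ/√n = 2.326 · 11.5/√236 = 1.74

CI: (75.5 - 1.74, 75.5 + 1.74) = (73.76, 77.24)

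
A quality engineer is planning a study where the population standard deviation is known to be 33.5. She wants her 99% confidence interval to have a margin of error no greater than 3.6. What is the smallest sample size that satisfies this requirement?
n ≥ 575

For margin E ≤ 3.6:
n ≥ (z* · σ / E)²
n ≥ (2.576 · 33.5 / 3.6)²
n ≥ 574.61

Minimum n = 575 (rounding up)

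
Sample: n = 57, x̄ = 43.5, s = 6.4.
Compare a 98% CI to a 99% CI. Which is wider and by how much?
99% CI is wider by 0.46

df = 56
98% CI: t* = 2.395, (41.47, 45.53), width = 2 · t* · s/√n = 4.06
99% CI: t* = 2.667, (41.24, 45.76), width = 2 · t* · s/√n = 4.52

The 99% CI is wider by 4.52 - 4.06 = 0.46.
Higher confidence requires a wider interval.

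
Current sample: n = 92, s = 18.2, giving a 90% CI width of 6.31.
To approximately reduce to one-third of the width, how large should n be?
n ≈ 828

CI width ∝ 1/√n
To reduce width by factor 3, need √n to grow by 3 → need 3² = 9 times as many samples.

Current: n = 92, width = 6.31
New: n = 828, width ≈ 2.08

Width reduced by factor of 6.31/2.08 = 3.03.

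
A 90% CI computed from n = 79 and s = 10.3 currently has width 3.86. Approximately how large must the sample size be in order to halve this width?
n ≈ 316

CI width ∝ 1/√n
To reduce width by factor 2, need √n to grow by 2 → need 2² = 4 times as many samples.

Current: n = 79, width = 3.86
New: n = 316, width ≈ 1.91

Width reduced by factor of 3.86/1.91 = 2.02.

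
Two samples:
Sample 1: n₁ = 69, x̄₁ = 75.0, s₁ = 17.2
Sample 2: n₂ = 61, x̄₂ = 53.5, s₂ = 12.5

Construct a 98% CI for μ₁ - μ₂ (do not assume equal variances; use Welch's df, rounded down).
(15.33, 27.67)

Difference: x̄₁ - x̄₂ = 21.50
SE = √(s₁²/n₁ + s₂²/n₂) = √(17.2²/69 + 12.5²/61) = 2.6171
df = 123.55 → 123 (Welch–Satterthwaite, rounded down)
t* = 2.357

CI: 21.50 ± 2.357 · 2.6171 = 21.50 ± 6.17 = (15.33, 27.67)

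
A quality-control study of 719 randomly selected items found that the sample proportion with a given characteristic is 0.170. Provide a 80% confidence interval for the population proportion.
(0.152, 0.188)

Proportion CI:
SE = √(p̂(1-p̂)/n) = √(0.170 · 0.830 / 719) = 0.01401

z* = 1.282
Margin = z* · SE = 1.282 · 0.01401 = 0.0180

CI: 0.170 ± 0.0180 = (0.152, 0.188)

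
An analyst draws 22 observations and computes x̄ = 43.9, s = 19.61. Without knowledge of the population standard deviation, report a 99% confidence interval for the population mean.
(32.06, 55.74)

t-interval (σ unknown):
df = n - 1 = 21
t* = 2.831 for 99% confidence

Margin of error = t* · s/√n = 2.831 · 19.61/√22 = 11.84

CI: (32.06, 55.74)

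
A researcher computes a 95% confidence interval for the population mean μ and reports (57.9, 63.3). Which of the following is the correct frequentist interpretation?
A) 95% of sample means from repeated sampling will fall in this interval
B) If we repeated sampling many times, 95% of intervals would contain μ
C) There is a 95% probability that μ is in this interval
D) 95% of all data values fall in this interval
B

A) Wrong — coverage applies to intervals containing μ, not to future x̄ values.
B) Correct — this is the frequentist long-run coverage interpretation.
C) Wrong — μ is fixed; the randomness lives in the interval, not in μ.
D) Wrong — a CI is about the parameter μ, not individual data values.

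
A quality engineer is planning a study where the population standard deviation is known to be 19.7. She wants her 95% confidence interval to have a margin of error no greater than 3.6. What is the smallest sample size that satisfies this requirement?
n ≥ 116

For margin E ≤ 3.6:
n ≥ (z* · σ / E)²
n ≥ (1.960 · 19.7 / 3.6)²
n ≥ 115.04

Minimum n = 116 (rounding up)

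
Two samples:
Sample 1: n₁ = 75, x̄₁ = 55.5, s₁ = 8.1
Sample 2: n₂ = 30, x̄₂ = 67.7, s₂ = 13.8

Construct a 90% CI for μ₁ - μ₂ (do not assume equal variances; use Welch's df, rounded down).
(-16.73, -7.67)

Difference: x̄₁ - x̄₂ = -12.20
SE = √(s₁²/n₁ + s₂²/n₂) = √(8.1²/75 + 13.8²/30) = 2.6875
df = 37.27 → 37 (Welch–Satterthwaite, rounded down)
t* = 1.687

CI: -12.20 ± 1.687 · 2.6875 = -12.20 ± 4.53 = (-16.73, -7.67)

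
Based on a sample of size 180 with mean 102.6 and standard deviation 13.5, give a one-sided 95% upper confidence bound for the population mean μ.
μ ≤ 104.26

Upper bound (one-sided):
t* = 1.653 (one-sided for 95%)
Upper bound = x̄ + t* · s/√n = 102.6 + 1.653 · 13.5/√180 = 104.26

We are 95% confident that μ ≤ 104.26.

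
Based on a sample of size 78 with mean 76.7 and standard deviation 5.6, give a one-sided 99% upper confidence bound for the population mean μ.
μ ≤ 78.21

Upper bound (one-sided):
t* = 2.376 (one-sided for 99%)
Upper bound = x̄ + t* · s/√n = 76.7 + 2.376 · 5.6/√78 = 78.21

We are 99% confident that μ ≤ 78.21.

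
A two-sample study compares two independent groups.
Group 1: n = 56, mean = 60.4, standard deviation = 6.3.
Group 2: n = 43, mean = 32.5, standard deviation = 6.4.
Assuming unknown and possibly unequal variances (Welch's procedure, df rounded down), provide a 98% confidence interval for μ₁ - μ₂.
(24.85, 30.95)

Difference: x̄₁ - x̄₂ = 27.90
SE = √(s₁²/n₁ + s₂²/n₂) = √(6.3²/56 + 6.4²/43) = 1.2889
df = 89.79 → 89 (Welch–Satterthwaite, rounded down)
t* = 2.369

CI: 27.90 ± 2.369 · 1.2889 = 27.90 ± 3.05 = (24.85, 30.95)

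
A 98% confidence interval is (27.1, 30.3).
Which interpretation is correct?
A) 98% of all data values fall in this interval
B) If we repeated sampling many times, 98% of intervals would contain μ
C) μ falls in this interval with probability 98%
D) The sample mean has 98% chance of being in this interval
B

A) Wrong — a CI is about the parameter μ, not individual data values.
B) Correct — this is the frequentist long-run coverage interpretation.
C) Wrong — μ is fixed; the randomness lives in the interval, not in μ.
D) Wrong — x̄ is observed and sits in the interval by construction.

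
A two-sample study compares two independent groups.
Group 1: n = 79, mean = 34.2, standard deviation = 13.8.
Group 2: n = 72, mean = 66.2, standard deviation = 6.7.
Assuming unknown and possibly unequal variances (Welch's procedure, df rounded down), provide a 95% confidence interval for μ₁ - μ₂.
(-35.45, -28.55)

Difference: x̄₁ - x̄₂ = -32.00
SE = √(s₁²/n₁ + s₂²/n₂) = √(13.8²/79 + 6.7²/72) = 1.7419
df = 115.11 → 115 (Welch–Satterthwaite, rounded down)
t* = 1.981

CI: -32.00 ± 1.981 · 1.7419 = -32.00 ± 3.45 = (-35.45, -28.55)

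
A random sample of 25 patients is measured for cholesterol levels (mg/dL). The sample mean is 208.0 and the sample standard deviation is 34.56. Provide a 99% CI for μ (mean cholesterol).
(188.67, 227.33)

t-interval (σ unknown):
df = n - 1 = 24
t* = 2.797 for 99% confidence

Margin of error = t* · s/√n = 2.797 · 34.56/√25 = 19.33

CI: (188.67, 227.33)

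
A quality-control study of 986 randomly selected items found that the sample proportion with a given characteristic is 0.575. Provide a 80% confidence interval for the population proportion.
(0.555, 0.595)

Proportion CI:
SE = √(p̂(1-p̂)/n) = √(0.575 · 0.425 / 986) = 0.01574

z* = 1.282
Margin = z* · SE = 1.282 · 0.01574 = 0.0202

CI: 0.575 ± 0.0202 = (0.555, 0.595)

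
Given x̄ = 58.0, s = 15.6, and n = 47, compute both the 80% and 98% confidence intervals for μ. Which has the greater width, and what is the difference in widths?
98% CI is wider by 5.05

df = 46
80% CI: t* = 1.300, (55.04, 60.96), width = 2 · t* · s/√n = 5.92
98% CI: t* = 2.410, (52.52, 63.48), width = 2 · t* · s/√n = 10.97

The 98% CI is wider by 10.97 - 5.92 = 5.05.
Higher confidence requires a wider interval.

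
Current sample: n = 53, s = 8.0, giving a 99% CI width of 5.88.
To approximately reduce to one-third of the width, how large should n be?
n ≈ 477

CI width ∝ 1/√n
To reduce width by factor 3, need √n to grow by 3 → need 3² = 9 times as many samples.

Current: n = 53, width = 5.88
New: n = 477, width ≈ 1.89

Width reduced by factor of 5.88/1.89 = 3.11.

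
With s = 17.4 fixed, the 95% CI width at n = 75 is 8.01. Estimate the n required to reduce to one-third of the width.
n ≈ 675

CI width ∝ 1/√n
To reduce width by factor 3, need √n to grow by 3 → need 3² = 9 times as many samples.

Current: n = 75, width = 8.01
New: n = 675, width ≈ 2.63

Width reduced by factor of 8.01/2.63 = 3.05.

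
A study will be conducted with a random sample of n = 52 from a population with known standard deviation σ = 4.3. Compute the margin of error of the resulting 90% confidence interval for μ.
Margin of error = 0.98

Margin of error = z* · σ/√n
= 1.645 · 4.3/√52
= 1.645 · 4.3/7.2111
= 0.98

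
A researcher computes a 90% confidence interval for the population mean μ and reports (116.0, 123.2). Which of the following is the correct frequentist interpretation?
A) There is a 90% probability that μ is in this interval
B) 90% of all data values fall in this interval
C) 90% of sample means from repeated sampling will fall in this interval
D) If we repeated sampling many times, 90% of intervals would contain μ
D

A) Wrong — μ is fixed; the randomness lives in the interval, not in μ.
B) Wrong — a CI is about the parameter μ, not individual data values.
C) Wrong — coverage applies to intervals containing μ, not to future x̄ values.
D) Correct — this is the frequentist long-run coverage interpretation.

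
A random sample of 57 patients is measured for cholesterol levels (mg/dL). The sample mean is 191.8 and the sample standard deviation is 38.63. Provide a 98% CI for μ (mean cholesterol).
(179.55, 204.05)

t-interval (σ unknown):
df = n - 1 = 56
t* = 2.395 for 98% confidence

Margin of error = t* · s/√n = 2.395 · 38.63/√57 = 12.25

CI: (179.55, 204.05)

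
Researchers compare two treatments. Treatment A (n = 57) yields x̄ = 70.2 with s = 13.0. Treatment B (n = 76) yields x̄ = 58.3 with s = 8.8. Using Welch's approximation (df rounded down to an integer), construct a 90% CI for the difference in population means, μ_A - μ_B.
(8.58, 15.22)

Difference: x̄₁ - x̄₂ = 11.90
SE = √(s₁²/n₁ + s₂²/n₂) = √(13.0²/57 + 8.8²/76) = 1.9960
df = 92.91 → 92 (Welch–Satterthwaite, rounded down)
t* = 1.662

CI: 11.90 ± 1.662 · 1.9960 = 11.90 ± 3.32 = (8.58, 15.22)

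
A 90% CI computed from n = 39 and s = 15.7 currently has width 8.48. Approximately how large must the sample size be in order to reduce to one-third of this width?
n ≈ 351

CI width ∝ 1/√n
To reduce width by factor 3, need √n to grow by 3 → need 3² = 9 times as many samples.

Current: n = 39, width = 8.48
New: n = 351, width ≈ 2.76

Width reduced by factor of 8.48/2.76 = 3.07.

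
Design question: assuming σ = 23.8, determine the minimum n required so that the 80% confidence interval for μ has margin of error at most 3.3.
n ≥ 86

For margin E ≤ 3.3:
n ≥ (z* · σ / E)²
n ≥ (1.282 · 23.8 / 3.3)²
n ≥ 85.49

Minimum n = 86 (rounding up)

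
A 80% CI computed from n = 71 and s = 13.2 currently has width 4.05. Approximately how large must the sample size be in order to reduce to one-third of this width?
n ≈ 639

CI width ∝ 1/√n
To reduce width by factor 3, need √n to grow by 3 → need 3² = 9 times as many samples.

Current: n = 71, width = 4.05
New: n = 639, width ≈ 1.34

Width reduced by factor of 4.05/1.34 = 3.02.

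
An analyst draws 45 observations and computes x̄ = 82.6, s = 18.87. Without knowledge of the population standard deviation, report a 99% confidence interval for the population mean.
(75.03, 90.17)

t-interval (σ unknown):
df = n - 1 = 44
t* = 2.692 for 99% confidence

Margin of error = t* · s/√n = 2.692 · 18.87/√45 = 7.57

CI: (75.03, 90.17)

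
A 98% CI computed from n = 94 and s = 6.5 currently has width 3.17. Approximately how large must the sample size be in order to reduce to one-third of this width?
n ≈ 846

CI width ∝ 1/√n
To reduce width by factor 3, need √n to grow by 3 → need 3² = 9 times as many samples.

Current: n = 94, width = 3.17
New: n = 846, width ≈ 1.04

Width reduced by factor of 3.17/1.04 = 3.05.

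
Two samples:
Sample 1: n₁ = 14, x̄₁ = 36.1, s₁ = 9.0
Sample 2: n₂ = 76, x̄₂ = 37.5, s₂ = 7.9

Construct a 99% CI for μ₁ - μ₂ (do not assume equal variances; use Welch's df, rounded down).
(-8.91, 6.11)

Difference: x̄₁ - x̄₂ = -1.40
SE = √(s₁²/n₁ + s₂²/n₂) = √(9.0²/14 + 7.9²/76) = 2.5704
df = 16.89 → 16 (Welch–Satterthwaite, rounded down)
t* = 2.921

CI: -1.40 ± 2.921 · 2.5704 = -1.40 ± 7.51 = (-8.91, 6.11)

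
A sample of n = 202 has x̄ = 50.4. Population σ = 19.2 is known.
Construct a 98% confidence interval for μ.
(47.26, 53.54)

z-interval (σ known):
z* = 2.326 for 98% confidence

Margin of error = z* · σ/√n = 2.326 · 19.2/√202 = 3.14

CI: (50.4 - 3.14, 50.4 + 3.14) = (47.26, 53.54)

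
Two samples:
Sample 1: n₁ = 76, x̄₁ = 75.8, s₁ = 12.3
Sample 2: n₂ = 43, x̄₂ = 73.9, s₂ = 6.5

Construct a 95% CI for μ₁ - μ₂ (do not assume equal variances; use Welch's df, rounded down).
(-1.52, 5.32)

Difference: x̄₁ - x̄₂ = 1.90
SE = √(s₁²/n₁ + s₂²/n₂) = √(12.3²/76 + 6.5²/43) = 1.7243
df = 116.59 → 116 (Welch–Satterthwaite, rounded down)
t* = 1.981

CI: 1.90 ± 1.981 · 1.7243 = 1.90 ± 3.42 = (-1.52, 5.32)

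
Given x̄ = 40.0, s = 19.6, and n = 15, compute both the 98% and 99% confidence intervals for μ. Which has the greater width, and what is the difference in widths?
99% CI is wider by 3.57

df = 14
98% CI: t* = 2.624, (26.72, 53.28), width = 2 · t* · s/√n = 26.56
99% CI: t* = 2.977, (24.93, 55.07), width = 2 · t* · s/√n = 30.13

The 99% CI is wider by 30.13 - 26.56 = 3.57.
Higher confidence requires a wider interval.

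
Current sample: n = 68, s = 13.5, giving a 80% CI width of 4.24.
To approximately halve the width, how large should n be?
n ≈ 272

CI width ∝ 1/√n
To reduce width by factor 2, need √n to grow by 2 → need 2² = 4 times as many samples.

Current: n = 68, width = 4.24
New: n = 272, width ≈ 2.10

Width reduced by factor of 4.24/2.10 = 2.02.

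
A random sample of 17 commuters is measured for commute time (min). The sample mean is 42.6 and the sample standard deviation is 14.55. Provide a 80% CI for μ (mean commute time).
(37.88, 47.32)

t-interval (σ unknown):
df = n - 1 = 16
t* = 1.337 for 80% confidence

Margin of error = t* · s/√n = 1.337 · 14.55/√17 = 4.72

CI: (37.88, 47.32)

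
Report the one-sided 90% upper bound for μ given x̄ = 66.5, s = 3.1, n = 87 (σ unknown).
μ ≤ 66.93

Upper bound (one-sided):
t* = 1.291 (one-sided for 90%)
Upper bound = x̄ + t* · s/√n = 66.5 + 1.291 · 3.1/√87 = 66.93

We are 90% confident that μ ≤ 66.93.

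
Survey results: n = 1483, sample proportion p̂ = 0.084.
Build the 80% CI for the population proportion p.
(0.075, 0.093)

Proportion CI:
SE = √(p̂(1-p̂)/n) = √(0.084 · 0.916 / 1483) = 0.00720

z* = 1.282
Margin = z* · SE = 1.282 · 0.00720 = 0.0092

CI: 0.084 ± 0.0092 = (0.075, 0.093)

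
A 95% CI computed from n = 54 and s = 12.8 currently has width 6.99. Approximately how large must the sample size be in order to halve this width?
n ≈ 216

CI width ∝ 1/√n
To reduce width by factor 2, need √n to grow by 2 → need 2² = 4 times as many samples.

Current: n = 54, width = 6.99
New: n = 216, width ≈ 3.43

Width reduced by factor of 6.99/3.43 = 2.04.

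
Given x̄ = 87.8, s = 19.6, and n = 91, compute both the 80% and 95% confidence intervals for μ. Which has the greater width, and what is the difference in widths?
95% CI is wider by 2.86

df = 90
80% CI: t* = 1.291, (85.15, 90.45), width = 2 · t* · s/√n = 5.31
95% CI: t* = 1.987, (83.72, 91.88), width = 2 · t* · s/√n = 8.17

The 95% CI is wider by 8.17 - 5.31 = 2.86.
Higher confidence requires a wider interval.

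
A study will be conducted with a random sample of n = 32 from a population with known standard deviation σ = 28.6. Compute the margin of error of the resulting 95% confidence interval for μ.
Margin of error = 9.91

Margin of error = z* · σ/√n
= 1.960 · 28.6/√32
= 1.960 · 28.6/5.6569
= 9.91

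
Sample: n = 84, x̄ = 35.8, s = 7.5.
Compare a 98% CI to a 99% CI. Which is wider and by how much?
99% CI is wider by 0.43

df = 83
98% CI: t* = 2.372, (33.86, 37.74), width = 2 · t* · s/√n = 3.88
99% CI: t* = 2.636, (33.64, 37.96), width = 2 · t* · s/√n = 4.31

The 99% CI is wider by 4.31 - 3.88 = 0.43.
Higher confidence requires a wider interval.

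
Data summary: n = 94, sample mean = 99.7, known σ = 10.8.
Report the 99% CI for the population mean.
(96.83, 102.57)

z-interval (σ known):
z* = 2.576 for 99% confidence

Margin of error = z* · σ/√n = 2.576 · 10.8/√94 = 2.87

CI: (99.7 - 2.87, 99.7 + 2.87) = (96.83, 102.57)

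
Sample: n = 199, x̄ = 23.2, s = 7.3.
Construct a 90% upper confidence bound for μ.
μ ≤ 23.87

Upper bound (one-sided):
t* = 1.286 (one-sided for 90%)
Upper bound = x̄ + t* · s/√n = 23.2 + 1.286 · 7.3/√199 = 23.87

We are 90% confident that μ ≤ 23.87.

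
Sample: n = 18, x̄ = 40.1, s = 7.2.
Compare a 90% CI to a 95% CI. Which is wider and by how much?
95% CI is wider by 1.25

df = 17
90% CI: t* = 1.740, (37.15, 43.05), width = 2 · t* · s/√n = 5.91
95% CI: t* = 2.110, (36.52, 43.68), width = 2 · t* · s/√n = 7.16

The 95% CI is wider by 7.16 - 5.91 = 1.25.
Higher confidence requires a wider interval.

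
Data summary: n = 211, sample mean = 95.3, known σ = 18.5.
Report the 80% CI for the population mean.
(93.67, 96.93)

z-interval (σ known):
z* = 1.282 for 80% confidence

Margin of error = z* · σ/√n = 1.282 · 18.5/√211 = 1.63

CI: (95.3 - 1.63, 95.3 + 1.63) = (93.67, 96.93)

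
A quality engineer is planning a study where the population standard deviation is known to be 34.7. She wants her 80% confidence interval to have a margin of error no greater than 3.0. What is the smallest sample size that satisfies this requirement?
n ≥ 220

For margin E ≤ 3.0:
n ≥ (z* · σ / E)²
n ≥ (1.282 · 34.7 / 3.0)²
n ≥ 219.88

Minimum n = 220 (rounding up)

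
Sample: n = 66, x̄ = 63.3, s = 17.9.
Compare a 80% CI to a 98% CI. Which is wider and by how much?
98% CI is wider by 4.80

df = 65
80% CI: t* = 1.295, (60.45, 66.15), width = 2 · t* · s/√n = 5.71
98% CI: t* = 2.385, (58.05, 68.55), width = 2 · t* · s/√n = 10.51

The 98% CI is wider by 10.51 - 5.71 = 4.80.
Higher confidence requires a wider interval.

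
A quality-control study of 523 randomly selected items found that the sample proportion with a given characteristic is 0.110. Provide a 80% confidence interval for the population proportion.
(0.092, 0.128)

Proportion CI:
SE = √(p̂(1-p̂)/n) = √(0.110 · 0.890 / 523) = 0.01368

z* = 1.282
Margin = z* · SE = 1.282 · 0.01368 = 0.0175

CI: 0.110 ± 0.0175 = (0.092, 0.128)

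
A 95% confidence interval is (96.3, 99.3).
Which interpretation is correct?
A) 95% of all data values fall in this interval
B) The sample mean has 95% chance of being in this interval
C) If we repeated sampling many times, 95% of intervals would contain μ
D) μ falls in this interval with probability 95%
C

A) Wrong — a CI is about the parameter μ, not individual data values.
B) Wrong — x̄ is observed and sits in the interval by construction.
C) Correct — this is the frequentist long-run coverage interpretation.
D) Wrong — μ is fixed; the randomness lives in the interval, not in μ.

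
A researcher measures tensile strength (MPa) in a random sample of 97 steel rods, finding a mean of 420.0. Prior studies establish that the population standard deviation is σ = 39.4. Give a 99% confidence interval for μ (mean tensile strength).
(409.69, 430.31)

z-interval (σ known):
z* = 2.576 for 99% confidence

Margin of error = z* · σ/√n = 2.576 · 39.4/√97 = 10.31

CI: (420.0 - 10.31, 420.0 + 10.31) = (409.69, 430.31)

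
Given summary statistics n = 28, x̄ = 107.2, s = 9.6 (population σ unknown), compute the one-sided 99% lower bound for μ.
μ ≥ 102.71

Lower bound (one-sided):
t* = 2.473 (one-sided for 99%)
Lower bound = x̄ - t* · s/√n = 107.2 - 2.473 · 9.6/√28 = 102.71

We are 99% confident that μ ≥ 102.71.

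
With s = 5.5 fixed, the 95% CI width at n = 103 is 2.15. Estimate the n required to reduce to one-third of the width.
n ≈ 927

CI width ∝ 1/√n
To reduce width by factor 3, need √n to grow by 3 → need 3² = 9 times as many samples.

Current: n = 103, width = 2.15
New: n = 927, width ≈ 0.71

Width reduced by factor of 2.15/0.71 = 3.03.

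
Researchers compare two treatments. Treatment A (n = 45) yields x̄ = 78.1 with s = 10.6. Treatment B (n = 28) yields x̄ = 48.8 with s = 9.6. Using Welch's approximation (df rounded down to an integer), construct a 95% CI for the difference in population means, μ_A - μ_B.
(24.49, 34.11)

Difference: x̄₁ - x̄₂ = 29.30
SE = √(s₁²/n₁ + s₂²/n₂) = √(10.6²/45 + 9.6²/28) = 2.4059
df = 61.71 → 61 (Welch–Satterthwaite, rounded down)
t* = 2.000

CI: 29.30 ± 2.000 · 2.4059 = 29.30 ± 4.81 = (24.49, 34.11)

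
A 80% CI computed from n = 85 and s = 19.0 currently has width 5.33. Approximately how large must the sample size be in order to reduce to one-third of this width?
n ≈ 765

CI width ∝ 1/√n
To reduce width by factor 3, need √n to grow by 3 → need 3² = 9 times as many samples.

Current: n = 85, width = 5.33
New: n = 765, width ≈ 1.76

Width reduced by factor of 5.33/1.76 = 3.03.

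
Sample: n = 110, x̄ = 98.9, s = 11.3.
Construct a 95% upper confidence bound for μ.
μ ≤ 100.69

Upper bound (one-sided):
t* = 1.659 (one-sided for 95%)
Upper bound = x̄ + t* · s/√n = 98.9 + 1.659 · 11.3/√110 = 100.69

We are 95% confident that μ ≤ 100.69.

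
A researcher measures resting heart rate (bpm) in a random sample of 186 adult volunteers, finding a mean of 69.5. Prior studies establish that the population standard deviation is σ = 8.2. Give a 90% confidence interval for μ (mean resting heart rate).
(68.51, 70.49)

z-interval (σ known):
z* = 1.645 for 90% confidence

Margin of error = z* · σ/√n = 1.645 · 8.2/√186 = 0.99

CI: (69.5 - 0.99, 69.5 + 0.99) = (68.51, 70.49)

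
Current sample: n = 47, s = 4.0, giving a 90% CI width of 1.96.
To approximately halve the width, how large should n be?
n ≈ 188

CI width ∝ 1/√n
To reduce width by factor 2, need √n to grow by 2 → need 2² = 4 times as many samples.

Current: n = 47, width = 1.96
New: n = 188, width ≈ 0.96

Width reduced by factor of 1.96/0.96 = 2.04.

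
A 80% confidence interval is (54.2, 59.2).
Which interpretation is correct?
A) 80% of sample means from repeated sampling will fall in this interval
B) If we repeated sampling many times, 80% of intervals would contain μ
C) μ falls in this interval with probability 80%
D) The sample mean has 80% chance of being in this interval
B

A) Wrong — coverage applies to intervals containing μ, not to future x̄ values.
B) Correct — this is the frequentist long-run coverage interpretation.
C) Wrong — μ is fixed; the randomness lives in the interval, not in μ.
D) Wrong — x̄ is observed and sits in the interval by construction.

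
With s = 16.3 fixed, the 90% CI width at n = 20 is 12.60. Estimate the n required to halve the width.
n ≈ 80

CI width ∝ 1/√n
To reduce width by factor 2, need √n to grow by 2 → need 2² = 4 times as many samples.

Current: n = 20, width = 12.60
New: n = 80, width ≈ 6.06

Width reduced by factor of 12.60/6.06 = 2.08.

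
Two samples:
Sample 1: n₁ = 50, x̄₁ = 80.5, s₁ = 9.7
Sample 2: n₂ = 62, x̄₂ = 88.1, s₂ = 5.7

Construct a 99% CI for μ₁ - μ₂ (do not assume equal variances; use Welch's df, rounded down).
(-11.70, -3.50)

Difference: x̄₁ - x̄₂ = -7.60
SE = √(s₁²/n₁ + s₂²/n₂) = √(9.7²/50 + 5.7²/62) = 1.5511
df = 75.39 → 75 (Welch–Satterthwaite, rounded down)
t* = 2.643

CI: -7.60 ± 2.643 · 1.5511 = -7.60 ± 4.10 = (-11.70, -3.50)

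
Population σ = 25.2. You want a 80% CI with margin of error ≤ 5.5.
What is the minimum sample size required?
n ≥ 35

For margin E ≤ 5.5:
n ≥ (z* · σ / E)²
n ≥ (1.282 · 25.2 / 5.5)²
n ≥ 34.50

Minimum n = 35 (rounding up)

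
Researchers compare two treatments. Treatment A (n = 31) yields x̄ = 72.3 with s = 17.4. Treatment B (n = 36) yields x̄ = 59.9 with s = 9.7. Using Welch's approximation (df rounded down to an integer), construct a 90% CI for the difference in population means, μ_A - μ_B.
(6.49, 18.31)

Difference: x̄₁ - x̄₂ = 12.40
SE = √(s₁²/n₁ + s₂²/n₂) = √(17.4²/31 + 9.7²/36) = 3.5185
df = 45.42 → 45 (Welch–Satterthwaite, rounded down)
t* = 1.679

CI: 12.40 ± 1.679 · 3.5185 = 12.40 ± 5.91 = (6.49, 18.31)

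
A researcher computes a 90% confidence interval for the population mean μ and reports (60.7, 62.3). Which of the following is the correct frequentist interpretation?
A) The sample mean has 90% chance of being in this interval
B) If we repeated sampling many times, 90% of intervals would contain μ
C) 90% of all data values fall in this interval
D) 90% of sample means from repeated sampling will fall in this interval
B

A) Wrong — x̄ is observed and sits in the interval by construction.
B) Correct — this is the frequentist long-run coverage interpretation.
C) Wrong — a CI is about the parameter μ, not individual data values.
D) Wrong — coverage applies to intervals containing μ, not to future x̄ values.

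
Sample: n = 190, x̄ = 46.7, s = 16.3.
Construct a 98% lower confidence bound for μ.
μ ≥ 44.25

Lower bound (one-sided):
t* = 2.068 (one-sided for 98%)
Lower bound = x̄ - t* · s/√n = 46.7 - 2.068 · 16.3/√190 = 44.25

We are 98% confident that μ ≥ 44.25.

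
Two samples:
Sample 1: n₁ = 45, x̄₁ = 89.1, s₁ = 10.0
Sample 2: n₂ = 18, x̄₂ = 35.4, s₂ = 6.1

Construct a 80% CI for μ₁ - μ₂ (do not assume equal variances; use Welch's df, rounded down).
(51.01, 56.39)

Difference: x̄₁ - x̄₂ = 53.70
SE = √(s₁²/n₁ + s₂²/n₂) = √(10.0²/45 + 6.1²/18) = 2.0711
df = 50.60 → 50 (Welch–Satterthwaite, rounded down)
t* = 1.299

CI: 53.70 ± 1.299 · 2.0711 = 53.70 ± 2.69 = (51.01, 56.39)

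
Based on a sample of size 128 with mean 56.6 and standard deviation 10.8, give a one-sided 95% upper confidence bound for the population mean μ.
μ ≤ 58.18

Upper bound (one-sided):
t* = 1.657 (one-sided for 95%)
Upper bound = x̄ + t* · s/√n = 56.6 + 1.657 · 10.8/√128 = 58.18

We are 95% confident that μ ≤ 58.18.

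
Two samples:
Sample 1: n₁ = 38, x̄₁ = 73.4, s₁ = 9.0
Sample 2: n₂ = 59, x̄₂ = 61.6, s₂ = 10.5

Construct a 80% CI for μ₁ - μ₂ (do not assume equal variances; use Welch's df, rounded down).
(9.22, 14.38)

Difference: x̄₁ - x̄₂ = 11.80
SE = √(s₁²/n₁ + s₂²/n₂) = √(9.0²/38 + 10.5²/59) = 2.0001
df = 87.44 → 87 (Welch–Satterthwaite, rounded down)
t* = 1.291

CI: 11.80 ± 1.291 · 2.0001 = 11.80 ± 2.58 = (9.22, 14.38)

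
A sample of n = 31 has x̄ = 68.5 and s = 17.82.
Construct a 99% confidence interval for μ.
(59.70, 77.30)

t-interval (σ unknown):
df = n - 1 = 30
t* = 2.750 for 99% confidence

Margin of error = t* · s/√n = 2.750 · 17.82/√31 = 8.80

CI: (59.70, 77.30)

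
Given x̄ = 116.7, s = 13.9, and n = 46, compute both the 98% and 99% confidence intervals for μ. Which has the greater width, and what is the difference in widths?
99% CI is wider by 1.14

df = 45
98% CI: t* = 2.412, (111.76, 121.64), width = 2 · t* · s/√n = 9.89
99% CI: t* = 2.690, (111.19, 122.21), width = 2 · t* · s/√n = 11.03

The 99% CI is wider by 11.03 - 9.89 = 1.14.
Higher confidence requires a wider interval.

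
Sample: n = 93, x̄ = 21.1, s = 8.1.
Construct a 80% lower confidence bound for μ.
μ ≥ 20.39

Lower bound (one-sided):
t* = 0.846 (one-sided for 80%)
Lower bound = x̄ - t* · s/√n = 21.1 - 0.846 · 8.1/√93 = 20.39

We are 80% confident that μ ≥ 20.39.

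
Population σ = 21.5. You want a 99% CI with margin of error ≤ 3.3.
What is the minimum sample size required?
n ≥ 282

For margin E ≤ 3.3:
n ≥ (z* · σ / E)²
n ≥ (2.576 · 21.5 / 3.3)²
n ≥ 281.67

Minimum n = 282 (rounding up)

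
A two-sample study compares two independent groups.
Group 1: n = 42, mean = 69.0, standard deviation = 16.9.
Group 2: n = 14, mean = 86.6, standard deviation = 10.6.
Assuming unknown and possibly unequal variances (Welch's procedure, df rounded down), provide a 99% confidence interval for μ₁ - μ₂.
(-28.07, -7.13)

Difference: x̄₁ - x̄₂ = -17.60
SE = √(s₁²/n₁ + s₂²/n₂) = √(16.9²/42 + 10.6²/14) = 3.8504
df = 36.14 → 36 (Welch–Satterthwaite, rounded down)
t* = 2.719

CI: -17.60 ± 2.719 · 3.8504 = -17.60 ± 10.47 = (-28.07, -7.13)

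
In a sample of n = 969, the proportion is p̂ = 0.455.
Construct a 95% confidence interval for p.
(0.424, 0.486)

Proportion CI:
SE = √(p̂(1-p̂)/n) = √(0.455 · 0.545 / 969) = 0.01600

z* = 1.960
Margin = z* · SE = 1.960 · 0.01600 = 0.0314

CI: 0.455 ± 0.0314 = (0.424, 0.486)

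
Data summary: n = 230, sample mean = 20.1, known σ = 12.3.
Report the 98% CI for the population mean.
(18.21, 21.99)

z-interval (σ known):
z* = 2.326 for 98% confidence

Margin of error = z* · σ/√n = 2.326 · 12.3/√230 = 1.89

CI: (20.1 - 1.89, 20.1 + 1.89) = (18.21, 21.99)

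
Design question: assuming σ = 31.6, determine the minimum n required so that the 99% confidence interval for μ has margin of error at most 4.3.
n ≥ 359

For margin E ≤ 4.3:
n ≥ (z* · σ / E)²
n ≥ (2.576 · 31.6 / 4.3)²
n ≥ 358.37

Minimum n = 359 (rounding up)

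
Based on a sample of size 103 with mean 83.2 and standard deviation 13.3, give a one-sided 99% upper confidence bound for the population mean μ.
μ ≤ 86.30

Upper bound (one-sided):
t* = 2.363 (one-sided for 99%)
Upper bound = x̄ + t* · s/√n = 83.2 + 2.363 · 13.3/√103 = 86.30

We are 99% confident that μ ≤ 86.30.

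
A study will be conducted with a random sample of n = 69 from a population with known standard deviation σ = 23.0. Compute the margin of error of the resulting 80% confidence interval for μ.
Margin of error = 3.55

Margin of error = z* · σ/√n
= 1.282 · 23.0/√69
= 1.282 · 23.0/8.3066
= 3.55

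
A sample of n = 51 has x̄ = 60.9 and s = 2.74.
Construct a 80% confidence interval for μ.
(60.40, 61.40)

t-interval (σ unknown):
df = n - 1 = 50
t* = 1.299 for 80% confidence

Margin of error = t* · s/√n = 1.299 · 2.74/√51 = 0.50

CI: (60.40, 61.40)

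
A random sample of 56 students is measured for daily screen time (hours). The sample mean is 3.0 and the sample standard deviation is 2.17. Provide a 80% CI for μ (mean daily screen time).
(2.62, 3.38)

t-interval (σ unknown):
df = n - 1 = 55
t* = 1.297 for 80% confidence

Margin of error = t* · s/√n = 1.297 · 2.17/√56 = 0.38

CI: (2.62, 3.38)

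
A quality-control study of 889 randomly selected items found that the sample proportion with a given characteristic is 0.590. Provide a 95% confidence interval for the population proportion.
(0.558, 0.622)

Proportion CI:
SE = √(p̂(1-p̂)/n) = √(0.590 · 0.410 / 889) = 0.01650

z* = 1.960
Margin = z* · SE = 1.960 · 0.01650 = 0.0323

CI: 0.590 ± 0.0323 = (0.558, 0.622)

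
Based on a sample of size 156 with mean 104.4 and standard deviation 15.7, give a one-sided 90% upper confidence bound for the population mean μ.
μ ≤ 106.02

Upper bound (one-sided):
t* = 1.287 (one-sided for 90%)
Upper bound = x̄ + t* · s/√n = 104.4 + 1.287 · 15.7/√156 = 106.02

We are 90% confident that μ ≤ 106.02.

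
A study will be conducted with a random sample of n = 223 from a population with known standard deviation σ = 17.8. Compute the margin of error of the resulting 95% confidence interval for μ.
Margin of error = 2.34

Margin of error = z* · σ/√n
= 1.960 · 17.8/√223
= 1.960 · 17.8/14.9332
= 2.34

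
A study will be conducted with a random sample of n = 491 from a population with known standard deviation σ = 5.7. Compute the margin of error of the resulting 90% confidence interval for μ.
Margin of error = 0.42

Margin of error = z* · σ/√n
= 1.645 · 5.7/√491
= 1.645 · 5.7/22.1585
= 0.42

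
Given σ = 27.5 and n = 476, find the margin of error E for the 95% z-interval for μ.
Margin of error = 2.47

Margin of error = z* · σ/√n
= 1.960 · 27.5/√476
= 1.960 · 27.5/21.8174
= 2.47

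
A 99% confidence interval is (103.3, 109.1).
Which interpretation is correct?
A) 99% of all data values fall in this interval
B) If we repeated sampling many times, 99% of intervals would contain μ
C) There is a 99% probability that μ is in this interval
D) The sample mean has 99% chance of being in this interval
B

A) Wrong — a CI is about the parameter μ, not individual data values.
B) Correct — this is the frequentist long-run coverage interpretation.
C) Wrong — μ is fixed; the randomness lives in the interval, not in μ.
D) Wrong — x̄ is observed and sits in the interval by construction.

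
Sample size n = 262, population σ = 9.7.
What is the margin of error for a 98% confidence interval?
Margin of error = 1.39

Margin of error = z* · σ/√n
= 2.326 · 9.7/√262
= 2.326 · 9.7/16.1864
= 1.39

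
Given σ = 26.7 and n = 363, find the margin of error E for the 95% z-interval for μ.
Margin of error = 2.75

Margin of error = z* · σ/√n
= 1.960 · 26.7/√363
= 1.960 · 26.7/19.0526
= 2.75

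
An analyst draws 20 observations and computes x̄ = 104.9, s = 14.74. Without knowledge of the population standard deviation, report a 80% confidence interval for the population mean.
(100.52, 109.28)

t-interval (σ unknown):
df = n - 1 = 19
t* = 1.328 for 80% confidence

Margin of error = t* · s/√n = 1.328 · 14.74/√20 = 4.38

CI: (100.52, 109.28)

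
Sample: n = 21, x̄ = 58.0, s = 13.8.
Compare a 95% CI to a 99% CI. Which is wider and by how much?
99% CI is wider by 4.57

df = 20
95% CI: t* = 2.086, (51.72, 64.28), width = 2 · t* · s/√n = 12.56
99% CI: t* = 2.845, (49.43, 66.57), width = 2 · t* · s/√n = 17.13

The 99% CI is wider by 17.13 - 12.56 = 4.57.
Higher confidence requires a wider interval.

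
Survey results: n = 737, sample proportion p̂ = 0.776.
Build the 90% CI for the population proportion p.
(0.751, 0.801)

Proportion CI:
SE = √(p̂(1-p̂)/n) = √(0.776 · 0.224 / 737) = 0.01536

z* = 1.645
Margin = z* · SE = 1.645 · 0.01536 = 0.0253

CI: 0.776 ± 0.0253 = (0.751, 0.801)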